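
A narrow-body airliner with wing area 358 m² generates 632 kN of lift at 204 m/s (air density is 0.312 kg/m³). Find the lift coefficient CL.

CL = 0.272

From L = ½ρv²S·CL, rearranging gives CL = 2L/(ρv²S).
CL = 2 × 6.32×10^5 / (0.312 × 204² × 358) = 0.272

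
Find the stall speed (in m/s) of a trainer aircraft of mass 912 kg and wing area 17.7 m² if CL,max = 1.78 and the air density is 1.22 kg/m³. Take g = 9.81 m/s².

V_stall = 21.6 m/s

Weight W = mg = 912 × 9.81 = 8947 N.
From L = ½ρV²S·CL,max = W: V_stall = √(2W/(ρSCL,max)) = √(2·8947/(1.22·17.7·1.78))
V_stall = √465.5 = 21.6 m/s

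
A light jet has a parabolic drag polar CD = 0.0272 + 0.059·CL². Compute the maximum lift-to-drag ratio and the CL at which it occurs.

For CD = CD0 + K·CL², (L/D)max occurs at CL* = √(CD0/K) and equals 1/(2√(K·CD0)).
(L/D)max = 1/(2√(0.059 × 0.0272)) = 1/(2 × 0.04006) = 12.5
CL* = √(0.0272/0.059) = 0.679

(L/D)max = 12.5, at CL = 0.679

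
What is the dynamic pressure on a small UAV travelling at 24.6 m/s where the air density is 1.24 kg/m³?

q = ½ρv² = ½ × 1.24 × 24.6² = 375 Pa

q = 375 Pa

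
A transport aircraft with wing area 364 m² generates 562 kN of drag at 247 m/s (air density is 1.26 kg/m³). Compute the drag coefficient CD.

CD = 0.0402

From D = ½ρv²S·CD, rearranging gives CD = 2D/(ρv²S).
CD = 2 × 5.62×10^5 / (1.26 × 247² × 364) = 0.0402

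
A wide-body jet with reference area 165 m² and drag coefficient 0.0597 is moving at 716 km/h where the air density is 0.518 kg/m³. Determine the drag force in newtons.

D = 1.01×10^5 N

Convert speed: v = 716 km/h ÷ 3.6 = 198.9 m/s.
Dynamic pressure q = ½ρv² = ½ × 0.518 × 198.9² = 10250 Pa.
D = q·S·CD = 10250 × 165 × 0.0597 = 1.01×10^5 N ≈ 101 kN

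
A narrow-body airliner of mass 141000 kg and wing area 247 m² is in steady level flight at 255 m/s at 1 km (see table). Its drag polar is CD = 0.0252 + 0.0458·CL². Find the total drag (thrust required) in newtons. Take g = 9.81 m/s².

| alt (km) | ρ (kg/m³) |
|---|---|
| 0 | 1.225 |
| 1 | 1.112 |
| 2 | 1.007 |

D = 2.35×10^5 N

At 1 km, from the table: ρ = 1.112 kg/m³.
Weight W = mg = 141000 × 9.81 = 1.3832×10^6 N; in level flight L = W.
Dynamic pressure q = 0.5 × 1.112 × 255² = 36150 Pa.
CL = W/(q·S) = 1.3832×10^6 / (36150 × 247) = 0.1549.
CD = 0.0252 + 0.0458 × 0.1549² = 0.0263.
D = q·S·CD = 36150 × 247 × 0.0263 = 2.348×10^5 N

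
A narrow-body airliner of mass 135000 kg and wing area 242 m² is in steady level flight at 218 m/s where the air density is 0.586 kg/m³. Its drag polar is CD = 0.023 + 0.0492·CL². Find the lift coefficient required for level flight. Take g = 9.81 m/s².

CL = 0.393

Weight W = mg = 135000 × 9.81 = 1.3244×10^6 N; in level flight L = W.
q = ½ρv² = ½ × 0.586 × 218² = 13920 Pa.
CL = W/(q·S) = 1.3244×10^6 / (13920 × 242) = 0.393.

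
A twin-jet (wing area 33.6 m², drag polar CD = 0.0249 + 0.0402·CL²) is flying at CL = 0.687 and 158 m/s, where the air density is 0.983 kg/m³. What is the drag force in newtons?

D = 18100 N

CD = 0.0249 + 0.0402 × 0.687² = 0.04387
D = ½ρv²S·CD = ½ × 0.983 × 158² × 33.6 × 0.04387 = 18100 N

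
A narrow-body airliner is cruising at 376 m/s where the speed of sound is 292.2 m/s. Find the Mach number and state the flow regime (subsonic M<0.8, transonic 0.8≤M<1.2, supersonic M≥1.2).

M = v/a = 376 / 292.2 = 1.29
M = 1.29 → supersonic.

M = 1.29 (supersonic)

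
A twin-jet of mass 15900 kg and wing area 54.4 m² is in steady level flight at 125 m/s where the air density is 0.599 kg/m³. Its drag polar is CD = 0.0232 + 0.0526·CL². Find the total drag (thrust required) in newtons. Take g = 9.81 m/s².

In steady level flight, lift balances weight: W = mg = 15900 × 9.81 = 1.5598×10^5 N.
q = ½ρv² = ½ × 0.599 × 125² = 4680 Pa.
CL = 2W/(ρv²S) = 2×1.5598×10^5/(0.599×125²×54.4) = 0.6127.
CD = 0.0232 + 0.0526 × 0.6127² = 0.04295.
D = q·S·CD = 4680 × 54.4 × 0.04295 = 10930 N

D = 10900 N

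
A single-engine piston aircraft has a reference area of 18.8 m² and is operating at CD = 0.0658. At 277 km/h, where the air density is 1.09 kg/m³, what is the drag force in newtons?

Convert speed: v = 277 km/h ÷ 3.6 = 76.94 m/s.
Dynamic pressure q = ½ρv² = ½ × 1.09 × 76.94² = 3227 Pa.
D = q·S·CD = 3227 × 18.8 × 0.0658 = 3990 N

D = 3990 N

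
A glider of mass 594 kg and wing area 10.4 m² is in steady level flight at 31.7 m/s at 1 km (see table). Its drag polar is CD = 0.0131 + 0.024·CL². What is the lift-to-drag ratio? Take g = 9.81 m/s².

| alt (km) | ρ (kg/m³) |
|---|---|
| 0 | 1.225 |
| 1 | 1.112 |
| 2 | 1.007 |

L/D = 26.9

At 1 km, from the table: ρ = 1.112 kg/m³.
Level flight ⇒ L = W = m·g = 594 × 9.81 = 5827.1 N.
q = ½ρv² = ½ × 1.112 × 31.7² = 558.7 Pa.
CL = 2W/(ρv²S) = 2×5827.1/(1.112×31.7²×10.4) = 1.003.
CD = 0.0131 + 0.024 × 1.003² = 0.03724.
L/D = CL/CD = 1.003 / 0.03724 = 26.9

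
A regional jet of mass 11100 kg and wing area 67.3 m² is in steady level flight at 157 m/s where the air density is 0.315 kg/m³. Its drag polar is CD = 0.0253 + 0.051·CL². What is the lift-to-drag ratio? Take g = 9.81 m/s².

Level flight ⇒ L = W = m·g = 11100 × 9.81 = 1.0889×10^5 N.
Dynamic pressure q = 0.5 × 0.315 × 157² = 3882 Pa.
Required CL = L/(qS) = 1.0889×10^5/(3882·67.3) = 0.4168.
CD = 0.0253 + 0.051 × 0.4168² = 0.03416.
L/D = CL/CD = 0.4168 / 0.03416 = 12.2

L/D = 12.2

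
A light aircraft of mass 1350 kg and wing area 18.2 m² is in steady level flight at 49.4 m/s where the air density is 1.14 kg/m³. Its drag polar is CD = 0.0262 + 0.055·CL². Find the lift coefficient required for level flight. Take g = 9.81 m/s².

In steady level flight, lift balances weight: W = mg = 1350 × 9.81 = 13244 N.
Dynamic pressure q = 0.5 × 1.14 × 49.4² = 1391 Pa.
CL = 2W/(ρv²S) = 2×13244/(1.14×49.4²×18.2) = 0.5231.

CL = 0.523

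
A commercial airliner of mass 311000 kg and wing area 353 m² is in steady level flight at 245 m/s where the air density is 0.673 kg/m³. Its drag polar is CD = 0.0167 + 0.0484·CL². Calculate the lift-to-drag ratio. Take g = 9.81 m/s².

Level flight ⇒ L = W = m·g = 311000 × 9.81 = 3.0509×10^6 N.
q = ½ρv² = ½ × 0.673 × 245² = 20200 Pa.
Required CL = L/(qS) = 3.0509×10^6/(20200·353) = 0.4279.
CD = 0.0167 + 0.0484 × 0.4279² = 0.02556.
L/D = CL/CD = 0.4279 / 0.02556 = 16.7

L/D = 16.7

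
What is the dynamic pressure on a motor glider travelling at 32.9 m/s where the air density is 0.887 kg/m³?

q = 480 Pa

q = ½ρv² = ½ × 0.887 × 32.9² = 480 Pa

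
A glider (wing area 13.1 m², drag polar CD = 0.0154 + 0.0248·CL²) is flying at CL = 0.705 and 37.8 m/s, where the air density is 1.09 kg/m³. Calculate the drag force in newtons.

D = 283 N

CD = 0.0154 + 0.0248 × 0.705² = 0.02773
D = ½ρv²S·CD = ½ × 1.09 × 37.8² × 13.1 × 0.02773 = 283 N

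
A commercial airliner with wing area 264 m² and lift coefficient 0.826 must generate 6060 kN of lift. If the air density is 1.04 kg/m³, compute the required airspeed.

L = ½ρv²S·CL ⇒ v = √(2L/(ρ·S·CL))
v = √(2 × 6.06×10^6 / (1.04 × 264 × 0.826)) = √53440 = 231 m/s

v = 231 m/s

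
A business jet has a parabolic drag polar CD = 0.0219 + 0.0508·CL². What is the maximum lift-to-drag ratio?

For CD = CD0 + K·CL², (L/D)max occurs at CL* = √(CD0/K) and equals 1/(2√(K·CD0)).
(L/D)max = 1/(2√(0.0508 × 0.0219)) = 1/(2 × 0.03335) = 15

(L/D)max = 15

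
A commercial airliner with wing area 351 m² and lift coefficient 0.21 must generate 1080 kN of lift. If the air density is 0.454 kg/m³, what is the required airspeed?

L = ½ρv²S·CL ⇒ v = √(2L/(ρ·S·CL))
v = √(2 × 1.08×10^6 / (0.454 × 351 × 0.21)) = √64550 = 254 m/s

v = 254 m/s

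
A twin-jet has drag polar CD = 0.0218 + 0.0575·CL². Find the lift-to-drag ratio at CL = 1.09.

CD = 0.0218 + 0.0575 × 1.09² = 0.09012
L/D = CL/CD = 1.09 / 0.09012 = 12.1

L/D = 12.1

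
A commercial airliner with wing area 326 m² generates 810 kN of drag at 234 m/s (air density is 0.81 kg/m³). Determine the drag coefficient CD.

From D = ½ρv²S·CD, rearranging gives CD = 2D/(ρv²S).
CD = 2 × 8.1×10^5 / (0.81 × 234² × 326) = 0.112

CD = 0.112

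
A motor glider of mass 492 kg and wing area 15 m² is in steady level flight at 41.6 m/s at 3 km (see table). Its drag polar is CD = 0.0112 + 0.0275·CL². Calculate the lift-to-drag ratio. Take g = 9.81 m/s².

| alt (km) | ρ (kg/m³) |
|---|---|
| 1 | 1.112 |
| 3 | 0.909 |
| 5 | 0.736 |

At 3 km, from the table: ρ = 0.909 kg/m³.
In steady level flight, lift balances weight: W = mg = 492 × 9.81 = 4826.5 N.
q = ½ρv² = ½ × 0.909 × 41.6² = 786.5 Pa.
CL = 2W/(ρv²S) = 2×4826.5/(0.909×41.6²×15) = 0.4091.
CD = 0.0112 + 0.0275 × 0.4091² = 0.0158.
L/D = CL/CD = 0.4091 / 0.0158 = 25.9

L/D = 25.9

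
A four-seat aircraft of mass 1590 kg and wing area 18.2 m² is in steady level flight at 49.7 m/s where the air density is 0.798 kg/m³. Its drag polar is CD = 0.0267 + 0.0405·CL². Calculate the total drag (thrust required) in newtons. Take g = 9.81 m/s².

Weight W = mg = 1590 × 9.81 = 15598 N; in level flight L = W.
Dynamic pressure q = 0.5 × 0.798 × 49.7² = 985.6 Pa.
CL = W/(q·S) = 15598 / (985.6 × 18.2) = 0.8696.
CD = 0.0267 + 0.0405 × 0.8696² = 0.05732.
D = q·S·CD = 985.6 × 18.2 × 0.05732 = 1028 N

D = 1030 N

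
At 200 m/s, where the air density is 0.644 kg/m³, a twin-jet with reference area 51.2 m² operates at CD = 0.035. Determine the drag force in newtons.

D = 23100 N

D = ½ρv²S·CD = ½ × 0.644 × 200² × 51.2 × 0.035 = 23100 N ≈ 23.1 kN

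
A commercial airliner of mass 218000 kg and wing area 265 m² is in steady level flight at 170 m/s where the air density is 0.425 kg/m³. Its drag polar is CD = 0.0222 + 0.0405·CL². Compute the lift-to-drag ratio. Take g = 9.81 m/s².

In steady level flight, lift balances weight: W = mg = 218000 × 9.81 = 2.1386×10^6 N.
q = ½ρv² = ½ × 0.425 × 170² = 6141 Pa.
CL = W/(q·S) = 2.1386×10^6 / (6141 × 265) = 1.314.
CD = 0.0222 + 0.0405 × 1.314² = 0.09214.
L/D = CL/CD = 1.314 / 0.09214 = 14.3

L/D = 14.3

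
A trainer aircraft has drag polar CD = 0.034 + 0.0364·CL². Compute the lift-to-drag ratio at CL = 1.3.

CD = 0.034 + 0.0364 × 1.3² = 0.09552
L/D = CL/CD = 1.3 / 0.09552 = 13.6

L/D = 13.6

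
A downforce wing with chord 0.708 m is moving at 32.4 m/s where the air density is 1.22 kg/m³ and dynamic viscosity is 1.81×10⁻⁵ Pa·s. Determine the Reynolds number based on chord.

Re = 1.55×10^6

Re = ρ·v·c/μ = 1.22 × 32.4 × 0.708 / (1.81×10⁻⁵) = 1.55×10^6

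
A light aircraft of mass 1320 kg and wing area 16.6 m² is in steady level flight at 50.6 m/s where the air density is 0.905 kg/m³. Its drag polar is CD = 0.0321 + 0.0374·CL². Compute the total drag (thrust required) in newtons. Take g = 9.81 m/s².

D = 943 N

In steady level flight, lift balances weight: W = mg = 1320 × 9.81 = 12949 N.
Dynamic pressure q = 0.5 × 0.905 × 50.6² = 1159 Pa.
CL = W/(q·S) = 12949 / (1159 × 16.6) = 0.6733.
CD = 0.0321 + 0.0374 × 0.6733² = 0.04906.
D = q·S·CD = 1159 × 16.6 × 0.04906 = 943.4 N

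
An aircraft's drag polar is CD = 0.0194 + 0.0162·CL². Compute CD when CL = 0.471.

CD = 0.0194 + 0.0162 × 0.471² = 0.0194 + 0.003594 = 0.023

CD = 0.023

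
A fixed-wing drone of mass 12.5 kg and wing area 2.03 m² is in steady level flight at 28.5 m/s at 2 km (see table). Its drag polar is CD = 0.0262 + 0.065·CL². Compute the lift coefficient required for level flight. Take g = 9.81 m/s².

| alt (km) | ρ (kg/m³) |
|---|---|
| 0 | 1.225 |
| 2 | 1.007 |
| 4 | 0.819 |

At 2 km, from the table: ρ = 1.007 kg/m³.
Weight W = mg = 12.5 × 9.81 = 122.62 N; in level flight L = W.
q = ½ρv² = ½ × 1.007 × 28.5² = 409 Pa.
Required CL = L/(qS) = 122.62/(409·2.03) = 0.1477.

CL = 0.148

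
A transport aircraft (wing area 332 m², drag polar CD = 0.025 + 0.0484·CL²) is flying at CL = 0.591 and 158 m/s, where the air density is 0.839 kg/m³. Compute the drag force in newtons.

CD = 0.025 + 0.0484 × 0.591² = 0.04191
D = ½ρv²S·CD = ½ × 0.839 × 158² × 332 × 0.04191 = 1.46×10^5 N

D = 1.46×10^5 N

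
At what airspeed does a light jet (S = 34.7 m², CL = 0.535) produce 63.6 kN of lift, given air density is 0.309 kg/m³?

L = ½ρv²S·CL ⇒ v = √(2L/(ρ·S·CL))
v = √(2 × 63600 / (0.309 × 34.7 × 0.535)) = √22170 = 149 m/s

v = 149 m/s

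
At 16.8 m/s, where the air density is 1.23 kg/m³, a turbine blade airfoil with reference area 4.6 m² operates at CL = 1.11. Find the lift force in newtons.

L = 886 N

L = ½ρv²S·CL = ½ × 1.23 × 16.8² × 4.6 × 1.11 = 886 N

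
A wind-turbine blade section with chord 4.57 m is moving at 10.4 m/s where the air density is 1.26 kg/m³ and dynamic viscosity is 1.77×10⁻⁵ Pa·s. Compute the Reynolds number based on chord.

Re = 3.38×10^6

Re = ρ·v·c/μ = 1.26 × 10.4 × 4.57 / (1.77×10⁻⁵) = 3.38×10^6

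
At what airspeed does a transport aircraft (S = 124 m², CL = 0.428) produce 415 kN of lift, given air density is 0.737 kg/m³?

L = ½ρv²S·CL ⇒ v = √(2L/(ρ·S·CL))
v = √(2 × 4.15×10^5 / (0.737 × 124 × 0.428)) = √21220 = 146 m/s

v = 146 m/s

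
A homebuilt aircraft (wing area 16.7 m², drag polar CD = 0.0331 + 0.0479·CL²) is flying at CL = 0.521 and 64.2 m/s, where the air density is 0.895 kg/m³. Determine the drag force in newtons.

D = 1420 N

CD = 0.0331 + 0.0479 × 0.521² = 0.0461
D = ½ρv²S·CD = ½ × 0.895 × 64.2² × 16.7 × 0.0461 = 1420 N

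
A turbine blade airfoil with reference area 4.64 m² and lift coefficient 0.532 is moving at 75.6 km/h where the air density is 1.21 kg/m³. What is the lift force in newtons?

L = 659 N

Convert speed: v = 75.6 km/h ÷ 3.6 = 21 m/s.
L = ½ρv²S·CL = ½ × 1.21 × 21² × 4.64 × 0.532 = 659 N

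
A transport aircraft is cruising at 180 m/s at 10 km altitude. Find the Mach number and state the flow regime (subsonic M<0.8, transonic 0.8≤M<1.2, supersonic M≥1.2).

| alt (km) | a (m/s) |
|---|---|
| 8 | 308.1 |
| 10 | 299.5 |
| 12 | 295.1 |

At 10 km, from the table: a = 299.5 m/s.
M = v/a = 180 / 299.5 = 0.601
M = 0.601 → subsonic.

M = 0.601 (subsonic)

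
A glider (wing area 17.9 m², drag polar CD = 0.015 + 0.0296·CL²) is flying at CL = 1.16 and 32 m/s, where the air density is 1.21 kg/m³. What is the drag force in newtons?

D = 608 N

CD = 0.015 + 0.0296 × 1.16² = 0.05483
D = ½ρv²S·CD = ½ × 1.21 × 32² × 17.9 × 0.05483 = 608 N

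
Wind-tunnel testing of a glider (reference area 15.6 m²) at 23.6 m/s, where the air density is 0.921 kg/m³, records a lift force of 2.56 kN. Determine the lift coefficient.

From L = ½ρv²S·CL, rearranging gives CL = 2L/(ρv²S).
CL = 2 × 2560 / (0.921 × 23.6² × 15.6) = 0.64

CL = 0.64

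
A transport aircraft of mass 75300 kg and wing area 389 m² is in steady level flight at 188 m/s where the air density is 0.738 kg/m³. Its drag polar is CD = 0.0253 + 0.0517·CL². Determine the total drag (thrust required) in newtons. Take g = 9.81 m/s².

D = 1.34×10^5 N

In steady level flight, lift balances weight: W = mg = 75300 × 9.81 = 7.3869×10^5 N.
q = ½ρv² = ½ × 0.738 × 188² = 13040 Pa.
CL = W/(q·S) = 7.3869×10^5 / (13040 × 389) = 0.1456.
CD = 0.0253 + 0.0517 × 0.1456² = 0.0264.
D = q·S·CD = 13040 × 389 × 0.0264 = 1.339×10^5 N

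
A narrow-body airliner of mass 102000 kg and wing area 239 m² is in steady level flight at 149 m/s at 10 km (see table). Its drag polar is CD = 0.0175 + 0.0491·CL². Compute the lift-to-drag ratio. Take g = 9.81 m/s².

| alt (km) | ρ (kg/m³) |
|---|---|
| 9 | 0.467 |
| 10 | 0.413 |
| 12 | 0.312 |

At 10 km, from the table: ρ = 0.413 kg/m³.
Weight W = mg = 102000 × 9.81 = 1.0006×10^6 N; in level flight L = W.
Dynamic pressure q = 0.5 × 0.413 × 149² = 4585 Pa.
CL = W/(q·S) = 1.0006×10^6 / (4585 × 239) = 0.9132.
CD = 0.0175 + 0.0491 × 0.9132² = 0.05845.
L/D = CL/CD = 0.9132 / 0.05845 = 15.6

L/D = 15.6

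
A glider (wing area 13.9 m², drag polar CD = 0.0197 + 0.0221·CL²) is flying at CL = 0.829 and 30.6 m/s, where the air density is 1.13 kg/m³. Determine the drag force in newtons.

CD = 0.0197 + 0.0221 × 0.829² = 0.03489
D = ½ρv²S·CD = ½ × 1.13 × 30.6² × 13.9 × 0.03489 = 257 N

D = 257 N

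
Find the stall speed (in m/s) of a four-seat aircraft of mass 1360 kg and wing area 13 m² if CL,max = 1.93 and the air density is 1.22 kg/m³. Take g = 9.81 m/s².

Weight W = mg = 1360 × 9.81 = 13340 N.
From L = ½ρV²S·CL,max = W: V_stall = √(2W/(ρSCL,max)) = √(2·13340/(1.22·13·1.93))
V_stall = √871.7 = 29.5 m/s

V_stall = 29.5 m/s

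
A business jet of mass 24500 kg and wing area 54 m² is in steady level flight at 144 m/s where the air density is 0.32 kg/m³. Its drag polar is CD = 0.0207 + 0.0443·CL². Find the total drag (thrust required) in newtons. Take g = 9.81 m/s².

Level flight ⇒ L = W = m·g = 24500 × 9.81 = 2.4034×10^5 N.
Dynamic pressure q = 0.5 × 0.32 × 144² = 3318 Pa.
Required CL = L/(qS) = 2.4034×10^5/(3318·54) = 1.342.
CD = 0.0207 + 0.0443 × 1.342² = 0.1004.
D = q·S·CD = 3318 × 54 × 0.1004 = 17990 N

D = 18000 N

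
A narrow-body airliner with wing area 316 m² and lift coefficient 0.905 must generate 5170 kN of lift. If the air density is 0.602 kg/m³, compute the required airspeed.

L = ½ρv²S·CL ⇒ v = √(2L/(ρ·S·CL))
v = √(2 × 5.17×10^6 / (0.602 × 316 × 0.905)) = √60060 = 245 m/s

v = 245 m/s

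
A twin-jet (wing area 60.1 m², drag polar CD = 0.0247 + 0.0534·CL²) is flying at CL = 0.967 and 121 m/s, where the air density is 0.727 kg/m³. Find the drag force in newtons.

D = 23900 N

CD = 0.0247 + 0.0534 × 0.967² = 0.07463
D = ½ρv²S·CD = ½ × 0.727 × 121² × 60.1 × 0.07463 = 23900 N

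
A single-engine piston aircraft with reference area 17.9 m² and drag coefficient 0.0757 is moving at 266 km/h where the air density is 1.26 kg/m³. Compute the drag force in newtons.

D = 4660 N

Convert speed: v = 266 km/h ÷ 3.6 = 73.89 m/s.
D = ½ρv²S·CD = ½ × 1.26 × 73.89² × 17.9 × 0.0757 = 4660 N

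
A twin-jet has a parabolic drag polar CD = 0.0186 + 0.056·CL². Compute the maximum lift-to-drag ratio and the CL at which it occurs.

For CD = CD0 + K·CL², (L/D)max occurs at CL* = √(CD0/K) and equals 1/(2√(K·CD0)).
(L/D)max = 1/(2√(0.056 × 0.0186)) = 1/(2 × 0.03227) = 15.5
CL* = √(0.0186/0.056) = 0.576

(L/D)max = 15.5, at CL = 0.576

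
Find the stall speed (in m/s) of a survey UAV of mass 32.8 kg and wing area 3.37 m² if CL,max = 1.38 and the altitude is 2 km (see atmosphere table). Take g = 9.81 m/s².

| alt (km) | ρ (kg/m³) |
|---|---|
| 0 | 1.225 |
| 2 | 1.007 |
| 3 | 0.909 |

V_stall = 11.7 m/s

At 2 km, from the table: ρ = 1.007 kg/m³.
Stall occurs when L = W at CL,max. W = mg = 32.8 × 9.81 = 321.8 N.
V_stall = √(2W/(ρ·S·CL,max)) = √(2 × 321.8 / (1.007 × 3.37 × 1.38))
V_stall = √137.4 = 11.7 m/s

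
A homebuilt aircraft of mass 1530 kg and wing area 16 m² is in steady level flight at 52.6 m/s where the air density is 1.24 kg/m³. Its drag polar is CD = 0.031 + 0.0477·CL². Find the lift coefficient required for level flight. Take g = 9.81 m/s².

CL = 0.547

Weight W = mg = 1530 × 9.81 = 15009 N; in level flight L = W.
Dynamic pressure q = 0.5 × 1.24 × 52.6² = 1715 Pa.
CL = 2W/(ρv²S) = 2×15009/(1.24×52.6²×16) = 0.5469.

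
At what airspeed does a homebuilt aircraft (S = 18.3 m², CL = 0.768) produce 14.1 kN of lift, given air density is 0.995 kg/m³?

v = 44.9 m/s

L = ½ρv²S·CL ⇒ v = √(2L/(ρ·S·CL))
v = √(2 × 14100 / (0.995 × 18.3 × 0.768)) = √2017 = 44.9 m/s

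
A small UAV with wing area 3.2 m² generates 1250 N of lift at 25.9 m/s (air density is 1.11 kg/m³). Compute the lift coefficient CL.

From L = ½ρv²S·CL, rearranging gives CL = 2L/(ρv²S).
CL = 2 × 1250 / (1.11 × 25.9² × 3.2) = 1.05

CL = 1.05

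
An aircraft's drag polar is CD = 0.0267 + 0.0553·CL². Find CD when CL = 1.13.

CD = 0.0267 + 0.0553 × 1.13² = 0.0267 + 0.07061 = 0.0973

CD = 0.0973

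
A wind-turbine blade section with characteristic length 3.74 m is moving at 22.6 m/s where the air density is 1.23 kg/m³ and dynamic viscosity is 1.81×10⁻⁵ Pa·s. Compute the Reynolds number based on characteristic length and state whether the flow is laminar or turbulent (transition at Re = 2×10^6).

Re = 5.74×10^6 (turbulent)

Re = ρ·v·c/μ = 1.23 × 22.6 × 3.74 / (1.81×10⁻⁵) = 5.74×10^6
Since 5.74×10^6 > 2×10^6, the flow is turbulent.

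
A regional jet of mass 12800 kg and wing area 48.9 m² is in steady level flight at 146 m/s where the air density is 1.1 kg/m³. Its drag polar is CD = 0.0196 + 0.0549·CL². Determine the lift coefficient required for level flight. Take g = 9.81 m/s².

CL = 0.219

Level flight ⇒ L = W = m·g = 12800 × 9.81 = 1.2557×10^5 N.
Dynamic pressure q = 0.5 × 1.1 × 146² = 11720 Pa.
Required CL = L/(qS) = 1.2557×10^5/(11720·48.9) = 0.219.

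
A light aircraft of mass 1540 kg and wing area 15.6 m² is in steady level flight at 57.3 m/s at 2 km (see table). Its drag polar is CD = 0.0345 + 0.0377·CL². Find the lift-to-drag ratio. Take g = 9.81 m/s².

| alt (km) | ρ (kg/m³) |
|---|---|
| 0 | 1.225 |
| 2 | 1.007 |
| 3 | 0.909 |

L/D = 12.3

At 2 km, from the table: ρ = 1.007 kg/m³.
In steady level flight, lift balances weight: W = mg = 1540 × 9.81 = 15107 N.
q = ½ρv² = ½ × 1.007 × 57.3² = 1653 Pa.
CL = 2W/(ρv²S) = 2×15107/(1.007×57.3²×15.6) = 0.5858.
CD = 0.0345 + 0.0377 × 0.5858² = 0.04744.
L/D = CL/CD = 0.5858 / 0.04744 = 12.3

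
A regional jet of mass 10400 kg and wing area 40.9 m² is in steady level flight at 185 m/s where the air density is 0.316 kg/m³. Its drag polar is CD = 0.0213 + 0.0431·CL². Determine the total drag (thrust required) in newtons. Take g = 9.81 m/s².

Weight W = mg = 10400 × 9.81 = 1.0202×10^5 N; in level flight L = W.
Dynamic pressure q = 0.5 × 0.316 × 185² = 5408 Pa.
CL = 2W/(ρv²S) = 2×1.0202×10^5/(0.316×185²×40.9) = 0.4613.
CD = 0.0213 + 0.0431 × 0.4613² = 0.03047.
D = q·S·CD = 5408 × 40.9 × 0.03047 = 6739 N

D = 6740 N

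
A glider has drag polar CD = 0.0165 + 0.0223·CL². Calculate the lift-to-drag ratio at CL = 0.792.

L/D = 26

CD = 0.0165 + 0.0223 × 0.792² = 0.03049
L/D = CL/CD = 0.792 / 0.03049 = 26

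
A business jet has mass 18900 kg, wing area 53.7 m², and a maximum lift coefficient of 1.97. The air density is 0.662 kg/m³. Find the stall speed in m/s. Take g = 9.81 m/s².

Weight W = mg = 18900 × 9.81 = 1.854×10^5 N.
From L = ½ρV²S·CL,max = W: V_stall = √(2W/(ρSCL,max)) = √(2·1.854×10^5/(0.662·53.7·1.97))
V_stall = √5295 = 72.8 m/s

V_stall = 72.8 m/s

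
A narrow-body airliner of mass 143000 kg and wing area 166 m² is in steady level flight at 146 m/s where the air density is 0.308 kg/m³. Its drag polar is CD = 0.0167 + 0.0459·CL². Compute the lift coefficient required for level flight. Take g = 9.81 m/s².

CL = 2.57

In steady level flight, lift balances weight: W = mg = 143000 × 9.81 = 1.4028×10^6 N.
Dynamic pressure q = 0.5 × 0.308 × 146² = 3283 Pa.
CL = W/(q·S) = 1.4028×10^6 / (3283 × 166) = 2.574.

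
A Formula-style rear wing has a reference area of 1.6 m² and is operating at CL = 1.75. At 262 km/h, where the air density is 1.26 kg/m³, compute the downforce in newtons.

Convert speed: v = 262 km/h ÷ 3.6 = 72.78 m/s.
Dynamic pressure q = ½ρv² = ½ × 1.26 × 72.78² = 3337 Pa.
L = q·S·CL = 3337 × 1.6 × 1.75 = 9340 N ≈ 9.34 kN

L = 9340 N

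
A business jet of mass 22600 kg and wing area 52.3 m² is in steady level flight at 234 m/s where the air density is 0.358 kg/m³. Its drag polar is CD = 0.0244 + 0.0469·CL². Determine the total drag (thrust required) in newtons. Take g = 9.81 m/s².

D = 17000 N

Level flight ⇒ L = W = m·g = 22600 × 9.81 = 2.2171×10^5 N.
Dynamic pressure q = 0.5 × 0.358 × 234² = 9801 Pa.
CL = 2W/(ρv²S) = 2×2.2171×10^5/(0.358×234²×52.3) = 0.4325.
CD = 0.0244 + 0.0469 × 0.4325² = 0.03317.
D = q·S·CD = 9801 × 52.3 × 0.03317 = 17000 N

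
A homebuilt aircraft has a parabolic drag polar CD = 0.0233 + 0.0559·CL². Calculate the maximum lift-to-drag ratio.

(L/D)max = 13.9

For CD = CD0 + K·CL², (L/D)max occurs at CL* = √(CD0/K) and equals 1/(2√(K·CD0)).
(L/D)max = 1/(2√(0.0559 × 0.0233)) = 1/(2 × 0.03609) = 13.9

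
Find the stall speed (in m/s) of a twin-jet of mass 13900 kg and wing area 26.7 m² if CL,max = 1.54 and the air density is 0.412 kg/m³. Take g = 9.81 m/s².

At stall, lift equals weight: L = W = m·g = 13900 × 9.81 = 1.364×10^5 N.
From L = ½ρV²S·CL,max = W: V_stall = √(2W/(ρSCL,max)) = √(2·1.364×10^5/(0.412·26.7·1.54))
V_stall = √16100 = 127 m/s

V_stall = 127 m/s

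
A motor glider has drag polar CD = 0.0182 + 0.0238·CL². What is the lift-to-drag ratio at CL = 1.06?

CD = 0.0182 + 0.0238 × 1.06² = 0.04494
L/D = CL/CD = 1.06 / 0.04494 = 23.6

L/D = 23.6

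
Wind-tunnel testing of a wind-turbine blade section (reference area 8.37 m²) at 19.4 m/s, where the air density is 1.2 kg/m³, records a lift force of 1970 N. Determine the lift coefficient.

From L = ½ρv²S·CL, rearranging gives CL = 2L/(ρv²S).
CL = 2 × 1970 / (1.2 × 19.4² × 8.37) = 1.04

CL = 1.04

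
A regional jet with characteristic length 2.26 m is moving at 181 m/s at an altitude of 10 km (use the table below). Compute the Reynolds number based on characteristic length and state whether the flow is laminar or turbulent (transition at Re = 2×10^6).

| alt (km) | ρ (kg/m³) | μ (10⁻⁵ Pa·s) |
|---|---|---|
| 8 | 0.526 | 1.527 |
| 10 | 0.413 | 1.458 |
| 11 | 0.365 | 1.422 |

Re = 1.16×10^7 (turbulent)

At 10 km, from the table: ρ = 0.413 kg/m³, μ = 1.458×10⁻⁵ Pa·s.
Re = ρ·v·c/μ = 0.413 × 181 × 2.26 / (1.458×10⁻⁵) = 1.16×10^7
Since 1.16×10^7 > 2×10^6, the flow is turbulent.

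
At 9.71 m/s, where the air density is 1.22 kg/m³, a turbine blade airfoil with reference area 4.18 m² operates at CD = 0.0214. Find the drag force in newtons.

D = 5.14 N

Dynamic pressure q = ½ρv² = ½ × 1.22 × 9.71² = 57.51 Pa.
D = q·S·CD = 57.51 × 4.18 × 0.0214 = 5.14 N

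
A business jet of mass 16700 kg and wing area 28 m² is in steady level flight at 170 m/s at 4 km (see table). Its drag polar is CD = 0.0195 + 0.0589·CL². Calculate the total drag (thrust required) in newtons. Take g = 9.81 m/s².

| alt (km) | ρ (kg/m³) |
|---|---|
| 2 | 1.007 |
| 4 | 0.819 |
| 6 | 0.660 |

At 4 km, from the table: ρ = 0.819 kg/m³.
Weight W = mg = 16700 × 9.81 = 1.6383×10^5 N; in level flight L = W.
q = ½ρv² = ½ × 0.819 × 170² = 11830 Pa.
CL = 2W/(ρv²S) = 2×1.6383×10^5/(0.819×170²×28) = 0.4944.
CD = 0.0195 + 0.0589 × 0.4944² = 0.0339.
D = q·S·CD = 11830 × 28 × 0.0339 = 11230 N

D = 11200 N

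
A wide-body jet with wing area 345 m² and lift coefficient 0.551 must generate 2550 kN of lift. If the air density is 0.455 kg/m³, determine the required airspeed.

v = 243 m/s

L = ½ρv²S·CL ⇒ v = √(2L/(ρ·S·CL))
v = √(2 × 2.55×10^6 / (0.455 × 345 × 0.551)) = √58960 = 243 m/s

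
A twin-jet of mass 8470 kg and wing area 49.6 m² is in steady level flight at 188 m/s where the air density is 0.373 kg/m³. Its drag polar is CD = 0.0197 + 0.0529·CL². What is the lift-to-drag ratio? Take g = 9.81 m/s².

L/D = 11

Weight W = mg = 8470 × 9.81 = 83091 N; in level flight L = W.
Dynamic pressure q = 0.5 × 0.373 × 188² = 6592 Pa.
Required CL = L/(qS) = 83091/(6592·49.6) = 0.2541.
CD = 0.0197 + 0.0529 × 0.2541² = 0.02312.
L/D = CL/CD = 0.2541 / 0.02312 = 11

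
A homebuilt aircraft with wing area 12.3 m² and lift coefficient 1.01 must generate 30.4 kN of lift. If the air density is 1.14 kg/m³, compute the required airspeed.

v = 65.5 m/s

L = ½ρv²S·CL ⇒ v = √(2L/(ρ·S·CL))
v = √(2 × 30400 / (1.14 × 12.3 × 1.01)) = √4293 = 65.5 m/s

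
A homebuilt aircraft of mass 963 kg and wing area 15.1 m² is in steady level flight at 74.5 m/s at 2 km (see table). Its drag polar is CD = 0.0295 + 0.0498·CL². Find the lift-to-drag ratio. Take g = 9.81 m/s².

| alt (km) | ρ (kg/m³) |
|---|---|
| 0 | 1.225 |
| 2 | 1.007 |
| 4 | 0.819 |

At 2 km, from the table: ρ = 1.007 kg/m³.
Level flight ⇒ L = W = m·g = 963 × 9.81 = 9447 N.
Dynamic pressure q = 0.5 × 1.007 × 74.5² = 2795 Pa.
CL = W/(q·S) = 9447 / (2795 × 15.1) = 0.2239.
CD = 0.0295 + 0.0498 × 0.2239² = 0.032.
L/D = CL/CD = 0.2239 / 0.032 = 7

L/D = 7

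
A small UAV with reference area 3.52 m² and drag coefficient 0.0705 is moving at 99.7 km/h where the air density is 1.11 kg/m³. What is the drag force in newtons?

Convert speed: v = 99.7 km/h ÷ 3.6 = 27.69 m/s.
Dynamic pressure q = ½ρv² = ½ × 1.11 × 27.69² = 425.7 Pa.
D = q·S·CD = 425.7 × 3.52 × 0.0705 = 106 N

D = 106 N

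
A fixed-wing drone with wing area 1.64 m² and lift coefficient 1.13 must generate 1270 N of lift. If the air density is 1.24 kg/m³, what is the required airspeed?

v = 33.2 m/s

L = ½ρv²S·CL ⇒ v = √(2L/(ρ·S·CL))
v = √(2 × 1270 / (1.24 × 1.64 × 1.13)) = √1105 = 33.2 m/s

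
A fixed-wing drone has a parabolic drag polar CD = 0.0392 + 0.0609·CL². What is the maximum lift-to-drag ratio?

(L/D)max = 10.2

For CD = CD0 + K·CL², (L/D)max occurs at CL* = √(CD0/K) and equals 1/(2√(K·CD0)).
(L/D)max = 1/(2√(0.0609 × 0.0392)) = 1/(2 × 0.04886) = 10.2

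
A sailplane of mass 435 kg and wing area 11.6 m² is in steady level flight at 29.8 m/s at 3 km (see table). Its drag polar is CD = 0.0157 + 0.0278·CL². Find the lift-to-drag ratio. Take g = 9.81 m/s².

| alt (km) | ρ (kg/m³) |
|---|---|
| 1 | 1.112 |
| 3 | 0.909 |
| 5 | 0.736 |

At 3 km, from the table: ρ = 0.909 kg/m³.
Level flight ⇒ L = W = m·g = 435 × 9.81 = 4267.4 N.
q = ½ρv² = ½ × 0.909 × 29.8² = 403.6 Pa.
CL = W/(q·S) = 4267.4 / (403.6 × 11.6) = 0.9115.
CD = 0.0157 + 0.0278 × 0.9115² = 0.03879.
L/D = CL/CD = 0.9115 / 0.03879 = 23.5

L/D = 23.5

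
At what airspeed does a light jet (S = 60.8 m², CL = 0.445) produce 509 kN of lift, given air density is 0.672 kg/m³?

v = 237 m/s

L = ½ρv²S·CL ⇒ v = √(2L/(ρ·S·CL))
v = √(2 × 5.09×10^5 / (0.672 × 60.8 × 0.445)) = √55990 = 237 m/s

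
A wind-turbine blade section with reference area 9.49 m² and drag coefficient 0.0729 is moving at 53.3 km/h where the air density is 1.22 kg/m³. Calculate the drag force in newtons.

Convert speed: v = 53.3 km/h ÷ 3.6 = 14.81 m/s.
Dynamic pressure q = ½ρv² = ½ × 1.22 × 14.81² = 133.7 Pa.
D = q·S·CD = 133.7 × 9.49 × 0.0729 = 92.5 N

D = 92.5 N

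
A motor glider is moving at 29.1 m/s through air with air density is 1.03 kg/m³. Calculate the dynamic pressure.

q = 436 Pa

q = ½ρv² = ½ × 1.03 × 29.1² = 436 Pa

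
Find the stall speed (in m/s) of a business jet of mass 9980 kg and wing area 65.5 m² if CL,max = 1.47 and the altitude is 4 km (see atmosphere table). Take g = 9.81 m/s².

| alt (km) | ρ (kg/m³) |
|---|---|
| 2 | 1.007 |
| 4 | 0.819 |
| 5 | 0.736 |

V_stall = 49.8 m/s

At 4 km, from the table: ρ = 0.819 kg/m³.
Stall occurs when L = W at CL,max. W = mg = 9980 × 9.81 = 97900 N.
From L = ½ρV²S·CL,max = W: V_stall = √(2W/(ρSCL,max)) = √(2·97900/(0.819·65.5·1.47))
V_stall = √2483 = 49.8 m/s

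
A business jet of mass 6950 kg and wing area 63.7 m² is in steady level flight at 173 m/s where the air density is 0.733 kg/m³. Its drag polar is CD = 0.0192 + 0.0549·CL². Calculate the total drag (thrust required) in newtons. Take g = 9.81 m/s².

D = 13800 N

Weight W = mg = 6950 × 9.81 = 68180 N; in level flight L = W.
Dynamic pressure q = 0.5 × 0.733 × 173² = 10970 Pa.
Required CL = L/(qS) = 68180/(10970·63.7) = 0.09758.
CD = 0.0192 + 0.0549 × 0.09758² = 0.01972.
D = q·S·CD = 10970 × 63.7 × 0.01972 = 13780 N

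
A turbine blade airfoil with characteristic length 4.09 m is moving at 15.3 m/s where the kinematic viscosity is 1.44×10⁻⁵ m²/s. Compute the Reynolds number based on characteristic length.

Re = 4.35×10^6

Re = v·c/ν = 15.3 × 4.09 / (1.44×10⁻⁵) = 4.35×10^6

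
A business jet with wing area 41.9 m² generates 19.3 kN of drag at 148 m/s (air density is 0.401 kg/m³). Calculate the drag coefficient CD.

From D = ½ρv²S·CD, rearranging gives CD = 2D/(ρv²S).
CD = 2 × 19300 / (0.401 × 148² × 41.9) = 0.105

CD = 0.105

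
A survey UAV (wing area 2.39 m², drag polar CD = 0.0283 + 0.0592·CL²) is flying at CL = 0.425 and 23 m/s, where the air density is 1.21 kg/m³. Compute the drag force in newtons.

CD = 0.0283 + 0.0592 × 0.425² = 0.03899
D = ½ρv²S·CD = ½ × 1.21 × 23² × 2.39 × 0.03899 = 29.8 N

D = 29.8 N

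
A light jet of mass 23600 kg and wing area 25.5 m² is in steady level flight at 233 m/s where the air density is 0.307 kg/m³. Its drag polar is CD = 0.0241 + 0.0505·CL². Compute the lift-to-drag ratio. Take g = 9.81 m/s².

L/D = 13

Level flight ⇒ L = W = m·g = 23600 × 9.81 = 2.3152×10^5 N.
q = ½ρv² = ½ × 0.307 × 233² = 8333 Pa.
CL = W/(q·S) = 2.3152×10^5 / (8333 × 25.5) = 1.089.
CD = 0.0241 + 0.0505 × 1.089² = 0.08404.
L/D = CL/CD = 1.089 / 0.08404 = 13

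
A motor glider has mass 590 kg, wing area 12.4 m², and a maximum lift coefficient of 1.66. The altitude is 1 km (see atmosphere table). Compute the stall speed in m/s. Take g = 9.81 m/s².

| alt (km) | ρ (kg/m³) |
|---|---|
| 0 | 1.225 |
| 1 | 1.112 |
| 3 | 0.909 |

At 1 km, from the table: ρ = 1.112 kg/m³.
At stall, lift equals weight: L = W = m·g = 590 × 9.81 = 5788 N.
From L = ½ρV²S·CL,max = W: V_stall = √(2W/(ρSCL,max)) = √(2·5788/(1.112·12.4·1.66))
V_stall = √505.7 = 22.5 m/s

V_stall = 22.5 m/s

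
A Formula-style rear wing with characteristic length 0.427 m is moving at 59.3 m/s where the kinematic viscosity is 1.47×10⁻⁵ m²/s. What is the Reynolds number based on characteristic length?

Re = 1.72×10^6

Re = v·c/ν = 59.3 × 0.427 / (1.47×10⁻⁵) = 1.72×10^6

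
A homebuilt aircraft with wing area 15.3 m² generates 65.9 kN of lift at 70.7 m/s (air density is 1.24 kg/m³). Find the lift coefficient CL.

CL = 1.39

From L = ½ρv²S·CL, rearranging gives CL = 2L/(ρv²S).
CL = 2 × 65900 / (1.24 × 70.7² × 15.3) = 1.39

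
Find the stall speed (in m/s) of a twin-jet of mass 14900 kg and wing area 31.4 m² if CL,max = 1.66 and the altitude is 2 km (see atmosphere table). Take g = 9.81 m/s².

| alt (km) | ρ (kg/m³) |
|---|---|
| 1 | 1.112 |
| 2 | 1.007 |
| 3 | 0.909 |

V_stall = 74.6 m/s

At 2 km, from the table: ρ = 1.007 kg/m³.
At stall, lift equals weight: L = W = m·g = 14900 × 9.81 = 1.462×10^5 N.
From L = ½ρV²S·CL,max = W: V_stall = √(2W/(ρSCL,max)) = √(2·1.462×10^5/(1.007·31.4·1.66))
V_stall = √5570 = 74.6 m/s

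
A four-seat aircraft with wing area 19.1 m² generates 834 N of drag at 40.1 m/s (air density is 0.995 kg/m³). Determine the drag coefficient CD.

From D = ½ρv²S·CD, rearranging gives CD = 2D/(ρv²S).
CD = 2 × 834 / (0.995 × 40.1² × 19.1) = 0.0546

CD = 0.0546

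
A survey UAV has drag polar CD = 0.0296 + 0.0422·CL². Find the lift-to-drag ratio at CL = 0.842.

L/D = 14.1

CD = 0.0296 + 0.0422 × 0.842² = 0.05952
L/D = CL/CD = 0.842 / 0.05952 = 14.1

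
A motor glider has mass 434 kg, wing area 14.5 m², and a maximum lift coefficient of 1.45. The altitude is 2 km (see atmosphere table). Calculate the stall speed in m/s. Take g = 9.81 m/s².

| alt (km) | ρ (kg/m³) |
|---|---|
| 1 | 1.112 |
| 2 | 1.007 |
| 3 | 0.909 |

At 2 km, from the table: ρ = 1.007 kg/m³.
At stall, lift equals weight: L = W = m·g = 434 × 9.81 = 4258 N.
From L = ½ρV²S·CL,max = W: V_stall = √(2W/(ρSCL,max)) = √(2·4258/(1.007·14.5·1.45))
V_stall = √402.2 = 20.1 m/s

V_stall = 20.1 m/s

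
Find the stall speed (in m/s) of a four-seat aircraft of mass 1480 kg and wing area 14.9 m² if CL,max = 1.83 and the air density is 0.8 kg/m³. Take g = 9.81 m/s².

V_stall = 36.5 m/s

Stall occurs when L = W at CL,max. W = mg = 1480 × 9.81 = 14520 N.
From L = ½ρV²S·CL,max = W: V_stall = √(2W/(ρSCL,max)) = √(2·14520/(0.8·14.9·1.83))
V_stall = √1331 = 36.5 m/s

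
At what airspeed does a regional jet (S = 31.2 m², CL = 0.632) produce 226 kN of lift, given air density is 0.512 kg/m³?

v = 212 m/s

L = ½ρv²S·CL ⇒ v = √(2L/(ρ·S·CL))
v = √(2 × 2.26×10^5 / (0.512 × 31.2 × 0.632)) = √44770 = 212 m/s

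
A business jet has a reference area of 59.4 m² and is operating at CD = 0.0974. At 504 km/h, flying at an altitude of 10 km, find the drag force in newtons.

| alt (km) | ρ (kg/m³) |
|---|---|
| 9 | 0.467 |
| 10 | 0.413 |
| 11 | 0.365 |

D = 23400 N

At 10 km, from the table: ρ = 0.413 kg/m³.
Convert speed: v = 504 km/h ÷ 3.6 = 140 m/s.
D = ½ρv²S·CD = ½ × 0.413 × 140² × 59.4 × 0.0974 = 23400 N ≈ 23.4 kN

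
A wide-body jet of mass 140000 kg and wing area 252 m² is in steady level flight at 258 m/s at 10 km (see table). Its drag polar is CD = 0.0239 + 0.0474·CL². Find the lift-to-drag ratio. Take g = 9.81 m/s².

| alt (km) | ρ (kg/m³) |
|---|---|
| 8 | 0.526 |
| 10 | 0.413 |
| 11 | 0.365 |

L/D = 12.6

At 10 km, from the table: ρ = 0.413 kg/m³.
In steady level flight, lift balances weight: W = mg = 140000 × 9.81 = 1.3734×10^6 N.
Dynamic pressure q = 0.5 × 0.413 × 258² = 13750 Pa.
Required CL = L/(qS) = 1.3734×10^6/(13750·252) = 0.3965.
CD = 0.0239 + 0.0474 × 0.3965² = 0.03135.
L/D = CL/CD = 0.3965 / 0.03135 = 12.6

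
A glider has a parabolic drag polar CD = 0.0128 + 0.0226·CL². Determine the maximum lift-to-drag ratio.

For CD = CD0 + K·CL², (L/D)max occurs at CL* = √(CD0/K) and equals 1/(2√(K·CD0)).
(L/D)max = 1/(2√(0.0226 × 0.0128)) = 1/(2 × 0.01701) = 29.4

(L/D)max = 29.4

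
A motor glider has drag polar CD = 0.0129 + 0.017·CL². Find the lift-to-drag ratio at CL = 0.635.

L/D = 32.1

CD = 0.0129 + 0.017 × 0.635² = 0.01975
L/D = CL/CD = 0.635 / 0.01975 = 32.1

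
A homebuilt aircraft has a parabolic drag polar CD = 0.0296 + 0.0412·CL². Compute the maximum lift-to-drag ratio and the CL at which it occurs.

(L/D)max = 14.3, at CL = 0.848

For CD = CD0 + K·CL², (L/D)max occurs at CL* = √(CD0/K) and equals 1/(2√(K·CD0)).
(L/D)max = 1/(2√(0.0412 × 0.0296)) = 1/(2 × 0.03492) = 14.3
CL* = √(0.0296/0.0412) = 0.848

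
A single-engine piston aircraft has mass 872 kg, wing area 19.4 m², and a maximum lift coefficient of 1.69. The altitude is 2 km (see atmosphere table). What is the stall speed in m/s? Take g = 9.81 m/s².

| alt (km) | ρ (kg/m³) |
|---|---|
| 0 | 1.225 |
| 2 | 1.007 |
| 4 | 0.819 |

At 2 km, from the table: ρ = 1.007 kg/m³.
At stall, lift equals weight: L = W = m·g = 872 × 9.81 = 8554 N.
From L = ½ρV²S·CL,max = W: V_stall = √(2W/(ρSCL,max)) = √(2·8554/(1.007·19.4·1.69))
V_stall = √518.2 = 22.8 m/s

V_stall = 22.8 m/s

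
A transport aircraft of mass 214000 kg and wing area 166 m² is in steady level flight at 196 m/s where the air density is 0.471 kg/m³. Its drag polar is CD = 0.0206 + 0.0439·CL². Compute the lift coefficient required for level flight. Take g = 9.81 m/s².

CL = 1.4

Level flight ⇒ L = W = m·g = 214000 × 9.81 = 2.0993×10^6 N.
q = ½ρv² = ½ × 0.471 × 196² = 9047 Pa.
CL = 2W/(ρv²S) = 2×2.0993×10^6/(0.471×196²×166) = 1.398.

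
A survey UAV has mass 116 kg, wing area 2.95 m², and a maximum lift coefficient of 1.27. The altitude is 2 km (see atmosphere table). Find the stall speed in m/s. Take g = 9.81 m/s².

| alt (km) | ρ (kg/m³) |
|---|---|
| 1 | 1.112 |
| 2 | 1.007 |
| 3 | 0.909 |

At 2 km, from the table: ρ = 1.007 kg/m³.
Weight W = mg = 116 × 9.81 = 1138 N.
From L = ½ρV²S·CL,max = W: V_stall = √(2W/(ρSCL,max)) = √(2·1138/(1.007·2.95·1.27))
V_stall = √603.3 = 24.6 m/s

V_stall = 24.6 m/s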